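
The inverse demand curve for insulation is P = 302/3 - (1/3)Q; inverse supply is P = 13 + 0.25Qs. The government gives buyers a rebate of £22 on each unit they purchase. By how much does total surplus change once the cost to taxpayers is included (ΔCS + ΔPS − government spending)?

Net change in total surplus = -2904/7

Pre-subsidy: 302/3 - (1/3)Q = 13 + 0.25Q gives Q* = 1052/7 and P* = 354/7.
With the rebate, buyers effectively pay Pb = Ps − 22, where Ps is the price sellers receive.
On the curves, Pb = 302/3 - (1/3)Q and Ps = 13 + 0.25Q; the wedge Ps − Pb = 22 gives 13 + 0.25Q − (302/3 - (1/3)Q) = 22, so Q' = 188.
Then Pb = 302/3 − (1/3)·188 = 38 and Ps = 13 + 0.25·188 = 60.
ΔCS = ½(1052/7 + 188)(354/7 − 38) = 104192/49; ΔPS = ½(1052/7 + 188)(60 − 354/7) = 78144/49.
Government spending = 22 × 188 = 4136.
Net change = 104192/49 + 78144/49 − 4136 = -2904/7. The loss equals the DWL triangle ½·22·264/7.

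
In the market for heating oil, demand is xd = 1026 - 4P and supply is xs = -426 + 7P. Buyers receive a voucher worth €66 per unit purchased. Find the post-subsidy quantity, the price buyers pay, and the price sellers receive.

x' = 666; buyers pay €90; sellers receive €156

Pre-subsidy: 1026 - 4P = -426 + 7P gives P* = 132, x* = 498.
With the rebate, buyers effectively pay Pb = Ps − 66, where Ps is the price sellers receive.
Demand in terms of Ps becomes xd = 1026 − 4(Ps − 66) = 1290 - 4Ps. Setting this equal to supply: 1290 - 4Ps = -426 + 7Ps, so Ps = 156.
Buyers pay Pb = 156 − 66 = 90; x' = -426 + 7·156 = 666.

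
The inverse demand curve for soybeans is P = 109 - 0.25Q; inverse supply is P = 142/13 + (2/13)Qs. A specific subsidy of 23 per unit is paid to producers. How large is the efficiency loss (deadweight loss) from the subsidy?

Pre-subsidy: 109 - 0.25Q = 142/13 + (2/13)Q gives Q* = 1700/7 and P* = 338/7.
With the subsidy, sellers receive Ps = Pb + 23 for each unit, where Pb is the price buyers pay.
On the curves, Pb = 109 - 0.25Q and Ps = 142/13 + (2/13)Q; the wedge Ps − Pb = 23 gives 142/13 + (2/13)Q − (109 - 0.25Q) = 23, so Q' = 6296/21.
Then Pb = 109 − 0.25·(6296/21) = 715/21 and Ps = 142/13 + (2/13)·(6296/21) = 1198/21.
The subsidy expands output by 6296/21 − 1700/7 = 1196/21 past the efficient level; on those units the gap between marginal cost and willingness to pay runs from 0 up to 23.
DWL = ½ × 23 × 1196/21 = 13754/21.

Deadweight loss = 13754/21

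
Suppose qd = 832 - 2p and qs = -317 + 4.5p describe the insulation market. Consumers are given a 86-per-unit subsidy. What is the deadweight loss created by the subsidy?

Pre-subsidy: 832 - 2p = -317 + 4.5p gives p* = 2298/13, q* = 6220/13.
With the rebate, buyers effectively pay pb = ps − 86, where ps is the price sellers receive.
Demand in terms of ps becomes qd = 832 − 2(ps − 86) = 1004 - 2ps. Setting this equal to supply: 1004 - 2ps = -317 + 4.5ps, so ps = 2642/13.
Buyers pay pb = 2642/13 − 86 = 1524/13; q' = -317 + 4.5·(2642/13) = 7768/13.
The subsidy expands output by 7768/13 − 6220/13 = 1548/13 past the efficient level; on those units the gap between marginal cost and willingness to pay runs from 0 up to 86.
DWL = ½ × 86 × 1548/13 = 66564/13.

Deadweight loss = 66564/13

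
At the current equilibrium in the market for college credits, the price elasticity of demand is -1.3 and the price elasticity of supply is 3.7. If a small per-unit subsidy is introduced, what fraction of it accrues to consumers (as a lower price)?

Consumer share = 0.74

For a small subsidy around the equilibrium, the benefit split depends on the relative slopes, which at a point are proportional to the elasticities.
Buyer share = εs/(εs + |εd|) = 3.7/(3.7 + 1.3) = 0.74; seller share = |εd|/(εs + |εd|) = 0.26.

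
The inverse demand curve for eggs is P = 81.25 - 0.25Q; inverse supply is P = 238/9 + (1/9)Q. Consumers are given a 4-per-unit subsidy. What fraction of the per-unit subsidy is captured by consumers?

Pre-subsidy: 81.25 - 0.25Q = 238/9 + (1/9)Q gives Q* = 1973/13 and P* = 563/13.
With the rebate, buyers effectively pay Pb = Ps − 4, where Ps is the price sellers receive.
On the curves, Pb = 81.25 - 0.25Q and Ps = 238/9 + (1/9)Q; the wedge Ps − Pb = 4 gives 238/9 + (1/9)Q − (81.25 - 0.25Q) = 4, so Q' = 2117/13.
Then Pb = 81.25 − 0.25·(2117/13) = 527/13 and Ps = 238/9 + (1/9)·(2117/13) = 579/13.
Buyers' price falls by P* − Pb = 563/13 − 527/13 = 36/13; sellers' price rises by Ps − P* = 579/13 − 563/13 = 16/13.
So consumers capture (36/13)/4 = 9/13 of each unit of subsidy.

Consumer share = 9/13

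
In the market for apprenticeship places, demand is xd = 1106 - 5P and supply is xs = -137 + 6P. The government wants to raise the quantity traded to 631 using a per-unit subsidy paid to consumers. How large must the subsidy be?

At x = 631, invert demand for the buyer price: Pb = (1106 − 631)/5 = 95; invert supply for the seller price: Ps = (631 − (-137))/6 = 128.
The subsidy must fill the gap: s = Ps − Pb = 128 − 95 = 33.

Required subsidy s = 33 per unit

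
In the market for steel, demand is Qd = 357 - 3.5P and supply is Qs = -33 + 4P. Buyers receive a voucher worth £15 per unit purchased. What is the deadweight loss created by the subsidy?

Deadweight loss = £210

Pre-subsidy: 357 - 3.5P = -33 + 4P gives P* = 52, Q* = 175.
With the rebate, buyers effectively pay Pb = Ps − 15, where Ps is the price sellers receive.
Demand in terms of Ps becomes Qd = 357 − 3.5(Ps − 15) = 409.5 - 3.5Ps. Setting this equal to supply: 409.5 - 3.5Ps = -33 + 4Ps, so Ps = 59.
Buyers pay Pb = 59 − 15 = 44; Q' = -33 + 4·59 = 203.
The subsidy expands output by 203 − 175 = 28 past the efficient level; on those units the gap between marginal cost and willingness to pay runs from 0 up to 15.
DWL = ½ × 15 × 28 = 210.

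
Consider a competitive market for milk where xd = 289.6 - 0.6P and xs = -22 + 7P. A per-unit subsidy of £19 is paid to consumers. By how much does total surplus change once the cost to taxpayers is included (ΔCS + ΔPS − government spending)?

Net change in total surplus = -£99.75

Pre-subsidy: 289.6 - 0.6P = -22 + 7P gives P* = 41, x* = 265.
With the rebate, buyers effectively pay Pb = Ps − 19, where Ps is the price sellers receive.
Demand in terms of Ps becomes xd = 289.6 − 0.6(Ps − 19) = 301 - 0.6Ps. Setting this equal to supply: 301 - 0.6Ps = -22 + 7Ps, so Ps = 42.5.
Buyers pay Pb = 42.5 − 19 = 23.5; x' = -22 + 7·42.5 = 275.5.
ΔCS = ½(265 + 275.5)(41 − 23.5) = 4729.375; ΔPS = ½(265 + 275.5)(42.5 − 41) = 405.375.
Government spending = 19 × 275.5 = 5234.5.
Net change = 4729.375 + 405.375 − 5234.5 = -99.75. The loss equals the DWL triangle ½·19·10.5.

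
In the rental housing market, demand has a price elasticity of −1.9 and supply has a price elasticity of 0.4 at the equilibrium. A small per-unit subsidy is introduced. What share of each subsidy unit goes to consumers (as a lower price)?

Consumer share = 4/23

For a small subsidy around the equilibrium, the benefit split depends on the relative slopes, which at a point are proportional to the elasticities.
Buyer share = εs/(εs + |εd|) = 0.4/(0.4 + 1.9) = 4/23; seller share = |εd|/(εs + |εd|) = 19/23.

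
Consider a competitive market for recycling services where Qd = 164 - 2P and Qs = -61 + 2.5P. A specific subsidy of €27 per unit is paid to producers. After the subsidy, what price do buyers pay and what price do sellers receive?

Buyers pay €35; sellers receive €62

Pre-subsidy: 164 - 2P = -61 + 2.5P gives P* = 50, Q* = 64.
With the subsidy, sellers receive Ps = Pb + 27 for each unit, where Pb is the price buyers pay.
Supply in terms of Pb becomes Qs = -61 + 2.5(Pb + 27) = 6.5 + 2.5Pb. Setting this equal to demand: 164 - 2Pb = 6.5 + 2.5Pb, so Pb = 35.
Sellers receive Ps = 35 + 27 = 62; Q' = 164 − 2·35 = 94.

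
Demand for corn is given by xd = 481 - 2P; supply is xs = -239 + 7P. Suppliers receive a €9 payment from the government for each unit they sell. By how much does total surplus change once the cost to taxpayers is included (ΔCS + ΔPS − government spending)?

Pre-subsidy: 481 - 2P = -239 + 7P gives P* = 80, x* = 321.
With the subsidy, sellers receive Ps = Pb + 9 for each unit, where Pb is the price buyers pay.
Supply in terms of Pb becomes xs = -239 + 7(Pb + 9) = -176 + 7Pb. Setting this equal to demand: 481 - 2Pb = -176 + 7Pb, so Pb = 73.
Sellers receive Ps = 73 + 9 = 82; x' = 481 − 2·73 = 335.
ΔCS = ½(321 + 335)(80 − 73) = 2296; ΔPS = ½(321 + 335)(82 − 80) = 656.
Government spending = 9 × 335 = 3015.
Net change = 2296 + 656 − 3015 = -63. The loss equals the DWL triangle ½·9·14.

Net change in total surplus = -€63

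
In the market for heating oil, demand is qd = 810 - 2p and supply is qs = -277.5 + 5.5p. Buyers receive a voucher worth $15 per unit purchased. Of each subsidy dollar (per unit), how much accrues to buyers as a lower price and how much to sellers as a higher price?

Buyers gain $11 per unit; sellers gain $4 per unit

Pre-subsidy: 810 - 2p = -277.5 + 5.5p gives p* = 145, q* = 520.
With the rebate, buyers effectively pay pb = ps − 15, where ps is the price sellers receive.
Demand in terms of ps becomes qd = 810 − 2(ps − 15) = 840 - 2ps. Setting this equal to supply: 840 - 2ps = -277.5 + 5.5ps, so ps = 149.
Buyers pay pb = 149 − 15 = 134; q' = -277.5 + 5.5·149 = 542.
Buyers' price falls by p* − pb = 145 − 134 = 11; sellers' price rises by ps − p* = 149 − 145 = 4.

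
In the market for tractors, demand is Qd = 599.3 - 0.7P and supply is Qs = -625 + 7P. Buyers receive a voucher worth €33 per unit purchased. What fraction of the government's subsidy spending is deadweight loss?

DWL / government spending = 21/1018

Pre-subsidy: 599.3 - 0.7P = -625 + 7P gives P* = 159, Q* = 488.
With the rebate, buyers effectively pay Pb = Ps − 33, where Ps is the price sellers receive.
Demand in terms of Ps becomes Qd = 599.3 − 0.7(Ps − 33) = 622.4 - 0.7Ps. Setting this equal to supply: 622.4 - 0.7Ps = -625 + 7Ps, so Ps = 162.
Buyers pay Pb = 162 − 33 = 129; Q' = -625 + 7·162 = 509.
ΔCS = ½(488 + 509)(159 − 129) = 14955; ΔPS = ½(488 + 509)(162 − 159) = 1495.5.
Government spending = 33 × 509 = 16797.
DWL = ½ × 33 × (509 − 488) = 346.5; fraction = 346.5 / 16797 = 21/1018.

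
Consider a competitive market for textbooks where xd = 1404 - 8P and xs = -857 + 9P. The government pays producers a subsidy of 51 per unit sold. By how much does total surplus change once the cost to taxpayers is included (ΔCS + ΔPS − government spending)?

Net change in total surplus = -5508

Pre-subsidy: 1404 - 8P = -857 + 9P gives P* = 133, x* = 340.
With the subsidy, sellers receive Ps = Pb + 51 for each unit, where Pb is the price buyers pay.
Supply in terms of Pb becomes xs = -857 + 9(Pb + 51) = -398 + 9Pb. Setting this equal to demand: 1404 - 8Pb = -398 + 9Pb, so Pb = 106.
Sellers receive Ps = 106 + 51 = 157; x' = 1404 − 8·106 = 556.
ΔCS = ½(340 + 556)(133 − 106) = 12096; ΔPS = ½(340 + 556)(157 − 133) = 10752.
Government spending = 51 × 556 = 28356.
Net change = 12096 + 10752 − 28356 = -5508. The loss equals the DWL triangle ½·51·216.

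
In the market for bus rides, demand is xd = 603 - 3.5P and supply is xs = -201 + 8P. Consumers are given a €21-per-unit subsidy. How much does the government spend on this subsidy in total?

Government cost = 197757/23

Pre-subsidy: 603 - 3.5P = -201 + 8P gives P* = 1608/23, x* = 8241/23.
With the rebate, buyers effectively pay Pb = Ps − 21, where Ps is the price sellers receive.
Demand in terms of Ps becomes xd = 603 − 3.5(Ps − 21) = 676.5 - 3.5Ps. Setting this equal to supply: 676.5 - 3.5Ps = -201 + 8Ps, so Ps = 1755/23.
Buyers pay Pb = 1755/23 − 21 = 1272/23; x' = -201 + 8·(1755/23) = 9417/23.
Government outlay = subsidy × quantity = 21 × 9417/23 = 197757/23.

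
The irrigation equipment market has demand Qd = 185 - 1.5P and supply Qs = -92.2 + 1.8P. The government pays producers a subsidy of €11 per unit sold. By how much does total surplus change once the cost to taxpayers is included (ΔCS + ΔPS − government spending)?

Pre-subsidy: 185 - 1.5P = -92.2 + 1.8P gives P* = 84, Q* = 59.
With the subsidy, sellers receive Ps = Pb + 11 for each unit, where Pb is the price buyers pay.
Supply in terms of Pb becomes Qs = -92.2 + 1.8(Pb + 11) = -72.4 + 1.8Pb. Setting this equal to demand: 185 - 1.5Pb = -72.4 + 1.8Pb, so Pb = 78.
Sellers receive Ps = 78 + 11 = 89; Q' = 185 − 1.5·78 = 68.
ΔCS = ½(59 + 68)(84 − 78) = 381; ΔPS = ½(59 + 68)(89 − 84) = 317.5.
Government spending = 11 × 68 = 748.
Net change = 381 + 317.5 − 748 = -49.5. The loss equals the DWL triangle ½·11·9.

Net change in total surplus = -€49.5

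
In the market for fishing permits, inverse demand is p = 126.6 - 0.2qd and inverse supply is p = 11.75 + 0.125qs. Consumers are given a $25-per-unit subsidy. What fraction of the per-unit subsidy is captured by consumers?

Pre-subsidy: 126.6 - 0.2q = 11.75 + 0.125q gives q* = 4594/13 and p* = 727/13.
With the rebate, buyers effectively pay pb = ps − 25, where ps is the price sellers receive.
On the curves, pb = 126.6 - 0.2q and ps = 11.75 + 0.125q; the wedge ps − pb = 25 gives 11.75 + 0.125q − (126.6 - 0.2q) = 25, so q' = 5594/13.
Then pb = 126.6 − 0.2·(5594/13) = 527/13 and ps = 11.75 + 0.125·(5594/13) = 852/13.
Buyers' price falls by p* − pb = 727/13 − 527/13 = 200/13; sellers' price rises by ps − p* = 852/13 − 727/13 = 125/13.
So consumers capture (200/13)/25 = 8/13 of each unit of subsidy.

Consumer share = 8/13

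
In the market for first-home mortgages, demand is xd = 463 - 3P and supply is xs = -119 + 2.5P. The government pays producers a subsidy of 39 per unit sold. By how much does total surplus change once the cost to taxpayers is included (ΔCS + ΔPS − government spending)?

Net change in total surplus = -22815/22

Pre-subsidy: 463 - 3P = -119 + 2.5P gives P* = 1164/11, x* = 1601/11.
With the subsidy, sellers receive Ps = Pb + 39 for each unit, where Pb is the price buyers pay.
Supply in terms of Pb becomes xs = -119 + 2.5(Pb + 39) = -21.5 + 2.5Pb. Setting this equal to demand: 463 - 3Pb = -21.5 + 2.5Pb, so Pb = 969/11.
Sellers receive Ps = 969/11 + 39 = 1398/11; x' = 463 − 3·(969/11) = 2186/11.
ΔCS = ½(1601/11 + 2186/11)(1164/11 − 969/11) = 738465/242; ΔPS = ½(1601/11 + 2186/11)(1398/11 − 1164/11) = 443079/121.
Government spending = 39 × 2186/11 = 85254/11.
Net change = 738465/242 + 443079/121 − 85254/11 = -22815/22. The loss equals the DWL triangle ½·39·585/11.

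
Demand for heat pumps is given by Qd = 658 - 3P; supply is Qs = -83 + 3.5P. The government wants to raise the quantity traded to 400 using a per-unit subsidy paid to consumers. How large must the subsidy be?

At Q = 400, invert demand for the buyer price: Pb = (658 − 400)/3 = 86; invert supply for the seller price: Ps = (400 − (-83))/3.5 = 138.
The subsidy must fill the gap: s = Ps − Pb = 138 − 86 = 52.

Required subsidy s = 52 per unit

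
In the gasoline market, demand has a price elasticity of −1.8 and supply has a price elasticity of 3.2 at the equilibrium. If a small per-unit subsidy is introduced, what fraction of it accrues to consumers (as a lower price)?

For a small subsidy around the equilibrium, the benefit split depends on the relative slopes, which at a point are proportional to the elasticities.
Buyer share = εs/(εs + |εd|) = 3.2/(3.2 + 1.8) = 0.64; seller share = |εd|/(εs + |εd|) = 0.36.

Consumer share = 0.64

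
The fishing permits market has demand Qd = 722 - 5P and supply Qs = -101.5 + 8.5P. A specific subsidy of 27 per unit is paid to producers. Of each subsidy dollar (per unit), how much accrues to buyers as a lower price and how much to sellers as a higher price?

Pre-subsidy: 722 - 5P = -101.5 + 8.5P gives P* = 61, Q* = 417.
With the subsidy, sellers receive Ps = Pb + 27 for each unit, where Pb is the price buyers pay.
Supply in terms of Pb becomes Qs = -101.5 + 8.5(Pb + 27) = 128 + 8.5Pb. Setting this equal to demand: 722 - 5Pb = 128 + 8.5Pb, so Pb = 44.
Sellers receive Ps = 44 + 27 = 71; Q' = 722 − 5·44 = 502.
Buyers' price falls by P* − Pb = 61 − 44 = 17; sellers' price rises by Ps − P* = 71 − 61 = 10.

Buyers gain 17 per unit; sellers gain 10 per unit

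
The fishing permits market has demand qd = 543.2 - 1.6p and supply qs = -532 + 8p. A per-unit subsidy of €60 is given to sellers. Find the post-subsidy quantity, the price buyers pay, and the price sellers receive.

q' = 444; buyers pay €62; sellers receive €122

Pre-subsidy: 543.2 - 1.6p = -532 + 8p gives p* = 112, q* = 364.
With the subsidy, sellers receive ps = pb + 60 for each unit, where pb is the price buyers pay.
Supply in terms of pb becomes qs = -532 + 8(pb + 60) = -52 + 8pb. Setting this equal to demand: 543.2 - 1.6pb = -52 + 8pb, so pb = 62.
Sellers receive ps = 62 + 60 = 122; q' = 543.2 − 1.6·62 = 444.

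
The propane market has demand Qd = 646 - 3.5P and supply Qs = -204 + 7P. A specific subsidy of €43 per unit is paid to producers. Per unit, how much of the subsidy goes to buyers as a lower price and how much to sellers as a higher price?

Pre-subsidy: 646 - 3.5P = -204 + 7P gives P* = 1700/21, Q* = 1088/3.
With the subsidy, sellers receive Ps = Pb + 43 for each unit, where Pb is the price buyers pay.
Supply in terms of Pb becomes Qs = -204 + 7(Pb + 43) = 97 + 7Pb. Setting this equal to demand: 646 - 3.5Pb = 97 + 7Pb, so Pb = 366/7.
Sellers receive Ps = 366/7 + 43 = 667/7; Q' = 646 − 3.5·(366/7) = 463.
Buyers' price falls by P* − Pb = 1700/21 − 366/7 = 86/3; sellers' price rises by Ps − P* = 667/7 − 1700/21 = 43/3.

Buyers gain 86/3 per unit; sellers gain 43/3 per unit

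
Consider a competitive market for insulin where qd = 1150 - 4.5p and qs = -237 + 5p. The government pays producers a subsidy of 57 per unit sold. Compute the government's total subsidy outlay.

Government cost = 35796

Pre-subsidy: 1150 - 4.5p = -237 + 5p gives p* = 146, q* = 493.
With the subsidy, sellers receive ps = pb + 57 for each unit, where pb is the price buyers pay.
Supply in terms of pb becomes qs = -237 + 5(pb + 57) = 48 + 5pb. Setting this equal to demand: 1150 - 4.5pb = 48 + 5pb, so pb = 116.
Sellers receive ps = 116 + 57 = 173; q' = 1150 − 4.5·116 = 628.
Government outlay = subsidy × quantity = 57 × 628 = 35796.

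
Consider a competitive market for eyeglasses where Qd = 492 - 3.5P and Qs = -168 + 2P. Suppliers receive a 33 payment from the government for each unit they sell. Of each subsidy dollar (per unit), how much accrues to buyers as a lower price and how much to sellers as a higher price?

Pre-subsidy: 492 - 3.5P = -168 + 2P gives P* = 120, Q* = 72.
With the subsidy, sellers receive Ps = Pb + 33 for each unit, where Pb is the price buyers pay.
Supply in terms of Pb becomes Qs = -168 + 2(Pb + 33) = -102 + 2Pb. Setting this equal to demand: 492 - 3.5Pb = -102 + 2Pb, so Pb = 108.
Sellers receive Ps = 108 + 33 = 141; Q' = 492 − 3.5·108 = 114.
Buyers' price falls by P* − Pb = 120 − 108 = 12; sellers' price rises by Ps − P* = 141 − 120 = 21.

Buyers gain 12 per unit; sellers gain 21 per unit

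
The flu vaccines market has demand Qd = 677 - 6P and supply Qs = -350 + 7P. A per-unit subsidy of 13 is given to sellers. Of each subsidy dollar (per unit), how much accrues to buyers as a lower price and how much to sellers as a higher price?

Buyers gain 7 per unit; sellers gain 6 per unit

Pre-subsidy: 677 - 6P = -350 + 7P gives P* = 79, Q* = 203.
With the subsidy, sellers receive Ps = Pb + 13 for each unit, where Pb is the price buyers pay.
Supply in terms of Pb becomes Qs = -350 + 7(Pb + 13) = -259 + 7Pb. Setting this equal to demand: 677 - 6Pb = -259 + 7Pb, so Pb = 72.
Sellers receive Ps = 72 + 13 = 85; Q' = 677 − 6·72 = 245.
Buyers' price falls by P* − Pb = 79 − 72 = 7; sellers' price rises by Ps − P* = 85 − 79 = 6.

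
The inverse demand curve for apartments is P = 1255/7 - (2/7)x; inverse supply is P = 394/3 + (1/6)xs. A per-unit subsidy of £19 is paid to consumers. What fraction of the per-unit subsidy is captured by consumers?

Consumer share = 12/19

Pre-subsidy: 1255/7 - (2/7)x = 394/3 + (1/6)x gives x* = 106 and P* = 149.
With the rebate, buyers effectively pay Pb = Ps − 19, where Ps is the price sellers receive.
On the curves, Pb = 1255/7 - (2/7)x and Ps = 394/3 + (1/6)x; the wedge Ps − Pb = 19 gives 394/3 + (1/6)x − (1255/7 - (2/7)x) = 19, so x' = 148.
Then Pb = 1255/7 − (2/7)·148 = 137 and Ps = 394/3 + (1/6)·148 = 156.
Buyers' price falls by P* − Pb = 149 − 137 = 12; sellers' price rises by Ps − P* = 156 − 149 = 7.
So consumers capture 12/19 = 12/19 of each unit of subsidy.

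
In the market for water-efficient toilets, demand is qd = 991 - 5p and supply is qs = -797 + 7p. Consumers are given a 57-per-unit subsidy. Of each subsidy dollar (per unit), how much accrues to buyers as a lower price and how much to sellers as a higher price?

Pre-subsidy: 991 - 5p = -797 + 7p gives p* = 149, q* = 246.
With the rebate, buyers effectively pay pb = ps − 57, where ps is the price sellers receive.
Demand in terms of ps becomes qd = 991 − 5(ps − 57) = 1276 - 5ps. Setting this equal to supply: 1276 - 5ps = -797 + 7ps, so ps = 172.75.
Buyers pay pb = 172.75 − 57 = 115.75; q' = -797 + 7·172.75 = 412.25.
Buyers' price falls by p* − pb = 149 − 115.75 = 33.25; sellers' price rises by ps − p* = 172.75 − 149 = 23.75.

Buyers gain 33.25 per unit; sellers gain 23.75 per unit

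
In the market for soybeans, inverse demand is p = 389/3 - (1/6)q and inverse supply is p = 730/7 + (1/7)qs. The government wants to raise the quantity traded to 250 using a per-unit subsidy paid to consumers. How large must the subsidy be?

At q = 250, from the demand curve buyers pay pb = 389/3 − (1/6)·250 = 88; from the supply curve sellers need ps = 730/7 + (1/7)·250 = 140.
The subsidy must fill the gap: s = ps − pb = 140 − 88 = 52.

Required subsidy s = 52 per unit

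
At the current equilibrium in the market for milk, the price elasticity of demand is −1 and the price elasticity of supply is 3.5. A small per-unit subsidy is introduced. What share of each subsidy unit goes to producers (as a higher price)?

For a small subsidy around the equilibrium, the benefit split depends on the relative slopes, which at a point are proportional to the elasticities.
Buyer share = εs/(εs + |εd|) = 3.5/(3.5 + 1) = 7/9; seller share = |εd|/(εs + |εd|) = 2/9.
So producers capture 2/9 of the subsidy.

Producer share = 2/9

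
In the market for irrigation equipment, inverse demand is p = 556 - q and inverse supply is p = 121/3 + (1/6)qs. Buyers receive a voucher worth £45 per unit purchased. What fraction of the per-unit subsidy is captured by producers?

Producer share = 1/7

Pre-subsidy: 556 - q = 121/3 + (1/6)q gives q* = 442 and p* = 114.
With the rebate, buyers effectively pay pb = ps − 45, where ps is the price sellers receive.
On the curves, pb = 556 - q and ps = 121/3 + (1/6)q; the wedge ps − pb = 45 gives 121/3 + (1/6)q − (556 - q) = 45, so q' = 3364/7.
Then pb = 556 − 1·(3364/7) = 528/7 and ps = 121/3 + (1/6)·(3364/7) = 843/7.
Buyers' price falls by p* − pb = 114 − 528/7 = 270/7; sellers' price rises by ps − p* = 843/7 − 114 = 45/7.
So producers capture (45/7)/45 = 1/7 of each unit of subsidy.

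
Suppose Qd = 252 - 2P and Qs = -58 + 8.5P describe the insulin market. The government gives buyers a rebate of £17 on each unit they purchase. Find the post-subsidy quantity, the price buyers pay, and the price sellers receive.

Q' = 4630/21; buyers pay 331/21; sellers receive 688/21

Pre-subsidy: 252 - 2P = -58 + 8.5P gives P* = 620/21, Q* = 4052/21.
With the rebate, buyers effectively pay Pb = Ps − 17, where Ps is the price sellers receive.
Demand in terms of Ps becomes Qd = 252 − 2(Ps − 17) = 286 - 2Ps. Setting this equal to supply: 286 - 2Ps = -58 + 8.5Ps, so Ps = 688/21.
Buyers pay Pb = 688/21 − 17 = 331/21; Q' = -58 + 8.5·(688/21) = 4630/21.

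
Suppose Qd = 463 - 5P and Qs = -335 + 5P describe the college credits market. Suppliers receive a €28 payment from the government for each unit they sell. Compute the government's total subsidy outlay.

Pre-subsidy: 463 - 5P = -335 + 5P gives P* = 79.8, Q* = 64.
With the subsidy, sellers receive Ps = Pb + 28 for each unit, where Pb is the price buyers pay.
Supply in terms of Pb becomes Qs = -335 + 5(Pb + 28) = -195 + 5Pb. Setting this equal to demand: 463 - 5Pb = -195 + 5Pb, so Pb = 65.8.
Sellers receive Ps = 65.8 + 28 = 93.8; Q' = 463 − 5·65.8 = 134.
Government outlay = subsidy × quantity = 28 × 134 = 3752.

Government cost = €3752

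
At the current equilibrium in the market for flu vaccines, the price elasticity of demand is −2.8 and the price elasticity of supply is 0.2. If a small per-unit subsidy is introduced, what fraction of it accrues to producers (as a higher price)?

Producer share = 14/15

For a small subsidy around the equilibrium, the benefit split depends on the relative slopes, which at a point are proportional to the elasticities.
Buyer share = εs/(εs + |εd|) = 0.2/(0.2 + 2.8) = 1/15; seller share = |εd|/(εs + |εd|) = 14/15.
So producers capture 14/15 of the subsidy.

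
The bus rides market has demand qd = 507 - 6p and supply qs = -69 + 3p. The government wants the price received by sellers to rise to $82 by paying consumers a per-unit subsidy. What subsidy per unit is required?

At a seller price of 82, quantity supplied is -69 + 3·82 = 177.
Buyers absorb 177 only when they pay pb with 507 − 6·pb = 177, i.e. pb = 55.
s = ps − pb = 82 − 55 = 27.

Required subsidy s = $27 per unit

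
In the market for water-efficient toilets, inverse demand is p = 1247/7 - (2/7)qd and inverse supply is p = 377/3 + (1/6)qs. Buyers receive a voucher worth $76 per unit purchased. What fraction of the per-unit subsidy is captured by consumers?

Pre-subsidy: 1247/7 - (2/7)q = 377/3 + (1/6)q gives q* = 116 and p* = 145.
With the rebate, buyers effectively pay pb = ps − 76, where ps is the price sellers receive.
On the curves, pb = 1247/7 - (2/7)q and ps = 377/3 + (1/6)q; the wedge ps − pb = 76 gives 377/3 + (1/6)q − (1247/7 - (2/7)q) = 76, so q' = 284.
Then pb = 1247/7 − (2/7)·284 = 97 and ps = 377/3 + (1/6)·284 = 173.
Buyers' price falls by p* − pb = 145 − 97 = 48; sellers' price rises by ps − p* = 173 − 145 = 28.
So consumers capture 48/76 = 12/19 of each unit of subsidy.

Consumer share = 12/19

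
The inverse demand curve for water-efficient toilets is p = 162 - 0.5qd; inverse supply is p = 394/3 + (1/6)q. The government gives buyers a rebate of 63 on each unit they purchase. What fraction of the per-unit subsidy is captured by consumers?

Pre-subsidy: 162 - 0.5q = 394/3 + (1/6)q gives q* = 46 and p* = 139.
With the rebate, buyers effectively pay pb = ps − 63, where ps is the price sellers receive.
On the curves, pb = 162 - 0.5q and ps = 394/3 + (1/6)q; the wedge ps − pb = 63 gives 394/3 + (1/6)q − (162 - 0.5q) = 63, so q' = 140.5.
Then pb = 162 − 0.5·140.5 = 91.75 and ps = 394/3 + (1/6)·140.5 = 154.75.
Buyers' price falls by p* − pb = 139 − 91.75 = 47.25; sellers' price rises by ps − p* = 154.75 − 139 = 15.75.
So consumers capture 47.25/63 = 0.75 of each unit of subsidy.

Consumer share = 0.75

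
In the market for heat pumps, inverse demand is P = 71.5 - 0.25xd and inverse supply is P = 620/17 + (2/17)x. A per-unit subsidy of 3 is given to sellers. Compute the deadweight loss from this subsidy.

Pre-subsidy: 71.5 - 0.25x = 620/17 + (2/17)x gives x* = 95.28 and P* = 47.68.
With the subsidy, sellers receive Ps = Pb + 3 for each unit, where Pb is the price buyers pay.
On the curves, Pb = 71.5 - 0.25x and Ps = 620/17 + (2/17)x; the wedge Ps − Pb = 3 gives 620/17 + (2/17)x − (71.5 - 0.25x) = 3, so x' = 103.44.
Then Pb = 71.5 − 0.25·103.44 = 45.64 and Ps = 620/17 + (2/17)·103.44 = 48.64.
The subsidy expands output by 103.44 − 95.28 = 8.16 past the efficient level; on those units the gap between marginal cost and willingness to pay runs from 0 up to 3.
DWL = ½ × 3 × 8.16 = 12.24.

Deadweight loss = 12.24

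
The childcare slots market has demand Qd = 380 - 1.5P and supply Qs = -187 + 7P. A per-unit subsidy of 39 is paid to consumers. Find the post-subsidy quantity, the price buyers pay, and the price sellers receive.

Q' = 5578/17; buyers pay 588/17; sellers receive 1251/17

Pre-subsidy: 380 - 1.5P = -187 + 7P gives P* = 1134/17, Q* = 4759/17.
With the rebate, buyers effectively pay Pb = Ps − 39, where Ps is the price sellers receive.
Demand in terms of Ps becomes Qd = 380 − 1.5(Ps − 39) = 438.5 - 1.5Ps. Setting this equal to supply: 438.5 - 1.5Ps = -187 + 7Ps, so Ps = 1251/17.
Buyers pay Pb = 1251/17 − 39 = 588/17; Q' = -187 + 7·(1251/17) = 5578/17.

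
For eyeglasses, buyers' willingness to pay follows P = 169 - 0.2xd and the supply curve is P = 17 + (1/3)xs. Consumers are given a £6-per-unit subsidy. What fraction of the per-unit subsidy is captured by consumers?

Consumer share = 0.375

Pre-subsidy: 169 - 0.2x = 17 + (1/3)x gives x* = 285 and P* = 112.
With the rebate, buyers effectively pay Pb = Ps − 6, where Ps is the price sellers receive.
On the curves, Pb = 169 - 0.2x and Ps = 17 + (1/3)x; the wedge Ps − Pb = 6 gives 17 + (1/3)x − (169 - 0.2x) = 6, so x' = 296.25.
Then Pb = 169 − 0.2·296.25 = 109.75 and Ps = 17 + (1/3)·296.25 = 115.75.
Buyers' price falls by P* − Pb = 112 − 109.75 = 2.25; sellers' price rises by Ps − P* = 115.75 − 112 = 3.75.
So consumers capture 2.25/6 = 0.375 of each unit of subsidy.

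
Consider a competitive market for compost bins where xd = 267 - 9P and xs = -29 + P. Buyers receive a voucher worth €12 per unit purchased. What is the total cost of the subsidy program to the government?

Government cost = €136.8

Pre-subsidy: 267 - 9P = -29 + P gives P* = 29.6, x* = 0.6.
With the rebate, buyers effectively pay Pb = Ps − 12, where Ps is the price sellers receive.
Demand in terms of Ps becomes xd = 267 − 9(Ps − 12) = 375 - 9Ps. Setting this equal to supply: 375 - 9Ps = -29 + Ps, so Ps = 40.4.
Buyers pay Pb = 40.4 − 12 = 28.4; x' = -29 + 1·40.4 = 11.4.
Government outlay = subsidy × quantity = 12 × 11.4 = 136.8.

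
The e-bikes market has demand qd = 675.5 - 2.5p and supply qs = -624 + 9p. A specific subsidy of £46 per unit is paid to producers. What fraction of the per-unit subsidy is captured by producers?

Pre-subsidy: 675.5 - 2.5p = -624 + 9p gives p* = 113, q* = 393.
With the subsidy, sellers receive ps = pb + 46 for each unit, where pb is the price buyers pay.
Supply in terms of pb becomes qs = -624 + 9(pb + 46) = -210 + 9pb. Setting this equal to demand: 675.5 - 2.5pb = -210 + 9pb, so pb = 77.
Sellers receive ps = 77 + 46 = 123; q' = 675.5 − 2.5·77 = 483.
Buyers' price falls by p* − pb = 113 − 77 = 36; sellers' price rises by ps − p* = 123 − 113 = 10.
So producers capture 10/46 = 5/23 of each unit of subsidy.

Producer share = 5/23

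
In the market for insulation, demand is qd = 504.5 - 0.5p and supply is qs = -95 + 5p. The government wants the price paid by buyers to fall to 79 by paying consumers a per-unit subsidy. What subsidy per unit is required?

At a buyer price of 79, quantity demanded is 504.5 − 0.5·79 = 465.
Sellers supply 465 only when they receive ps with -95 + 5·ps = 465, i.e. ps = 112.
s = ps − pb = 112 − 79 = 33.

Required subsidy s = 33 per unit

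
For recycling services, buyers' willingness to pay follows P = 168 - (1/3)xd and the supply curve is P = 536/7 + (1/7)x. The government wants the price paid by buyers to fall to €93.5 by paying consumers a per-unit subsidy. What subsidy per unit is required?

At a buyer price of 93.5, quantity demanded is 504 − 3·93.5 = 223.5.
Sellers supply 223.5 only when they receive Ps = 536/7 + (1/7)·223.5 = 108.5.
s = Ps − Pb = 108.5 − 93.5 = 15.

Required subsidy s = €15 per unit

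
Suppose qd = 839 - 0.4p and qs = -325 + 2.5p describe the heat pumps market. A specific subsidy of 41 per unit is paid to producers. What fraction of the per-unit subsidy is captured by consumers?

Consumer share = 25/29

Pre-subsidy: 839 - 0.4p = -325 + 2.5p gives p* = 11640/29, q* = 19675/29.
With the subsidy, sellers receive ps = pb + 41 for each unit, where pb is the price buyers pay.
Supply in terms of pb becomes qs = -325 + 2.5(pb + 41) = -222.5 + 2.5pb. Setting this equal to demand: 839 - 0.4pb = -222.5 + 2.5pb, so pb = 10615/29.
Sellers receive ps = 10615/29 + 41 = 11804/29; q' = 839 − 0.4·(10615/29) = 20085/29.
Buyers' price falls by p* − pb = 11640/29 − 10615/29 = 1025/29; sellers' price rises by ps − p* = 11804/29 − 11640/29 = 164/29.
So consumers capture (1025/29)/41 = 25/29 of each unit of subsidy.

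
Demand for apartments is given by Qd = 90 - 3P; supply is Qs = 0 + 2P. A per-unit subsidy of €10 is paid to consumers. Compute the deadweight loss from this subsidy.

Pre-subsidy: 90 - 3P = 0 + 2P gives P* = 18, Q* = 36.
With the rebate, buyers effectively pay Pb = Ps − 10, where Ps is the price sellers receive.
Demand in terms of Ps becomes Qd = 90 − 3(Ps − 10) = 120 - 3Ps. Setting this equal to supply: 120 - 3Ps = 0 + 2Ps, so Ps = 24.
Buyers pay Pb = 24 − 10 = 14; Q' = 0 + 2·24 = 48.
The subsidy expands output by 48 − 36 = 12 past the efficient level; on those units the gap between marginal cost and willingness to pay runs from 0 up to 10.
DWL = ½ × 10 × 12 = 60.

Deadweight loss = €60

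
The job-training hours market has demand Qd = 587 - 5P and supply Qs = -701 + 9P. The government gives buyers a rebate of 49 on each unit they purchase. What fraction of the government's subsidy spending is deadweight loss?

DWL / government spending = 315/1138

Pre-subsidy: 587 - 5P = -701 + 9P gives P* = 92, Q* = 127.
With the rebate, buyers effectively pay Pb = Ps − 49, where Ps is the price sellers receive.
Demand in terms of Ps becomes Qd = 587 − 5(Ps − 49) = 832 - 5Ps. Setting this equal to supply: 832 - 5Ps = -701 + 9Ps, so Ps = 109.5.
Buyers pay Pb = 109.5 − 49 = 60.5; Q' = -701 + 9·109.5 = 284.5.
ΔCS = ½(127 + 284.5)(92 − 60.5) = 6481.125; ΔPS = ½(127 + 284.5)(109.5 − 92) = 3600.625.
Government spending = 49 × 284.5 = 13940.5.
DWL = ½ × 49 × (284.5 − 127) = 3858.75; fraction = 3858.75 / 13940.5 = 315/1138.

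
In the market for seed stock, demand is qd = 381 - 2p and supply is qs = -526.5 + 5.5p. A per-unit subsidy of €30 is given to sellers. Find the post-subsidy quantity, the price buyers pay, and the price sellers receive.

q' = 183; buyers pay €99; sellers receive €129

Pre-subsidy: 381 - 2p = -526.5 + 5.5p gives p* = 121, q* = 139.
With the subsidy, sellers receive ps = pb + 30 for each unit, where pb is the price buyers pay.
Supply in terms of pb becomes qs = -526.5 + 5.5(pb + 30) = -361.5 + 5.5pb. Setting this equal to demand: 381 - 2pb = -361.5 + 5.5pb, so pb = 99.
Sellers receive ps = 99 + 30 = 129; q' = 381 − 2·99 = 183.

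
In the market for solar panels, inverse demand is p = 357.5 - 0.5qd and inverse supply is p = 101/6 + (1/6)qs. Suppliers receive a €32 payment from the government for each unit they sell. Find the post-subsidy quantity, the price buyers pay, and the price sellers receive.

Pre-subsidy: 357.5 - 0.5q = 101/6 + (1/6)q gives q* = 511 and p* = 102.
With the subsidy, sellers receive ps = pb + 32 for each unit, where pb is the price buyers pay.
On the curves, pb = 357.5 - 0.5q and ps = 101/6 + (1/6)q; the wedge ps − pb = 32 gives 101/6 + (1/6)q − (357.5 - 0.5q) = 32, so q' = 559.
Then pb = 357.5 − 0.5·559 = 78 and ps = 101/6 + (1/6)·559 = 110.

q' = 559; buyers pay €78; sellers receive €110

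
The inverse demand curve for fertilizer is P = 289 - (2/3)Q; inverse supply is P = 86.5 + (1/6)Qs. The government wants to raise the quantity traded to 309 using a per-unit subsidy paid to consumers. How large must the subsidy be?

At Q = 309, from the demand curve buyers pay Pb = 289 − (2/3)·309 = 83; from the supply curve sellers need Ps = 86.5 + (1/6)·309 = 138.
The subsidy must fill the gap: s = Ps − Pb = 138 − 83 = 55.

Required subsidy s = 55 per unit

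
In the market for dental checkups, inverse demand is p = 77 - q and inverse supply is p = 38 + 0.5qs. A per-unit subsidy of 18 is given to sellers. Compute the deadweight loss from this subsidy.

Deadweight loss = 108

Pre-subsidy: 77 - q = 38 + 0.5q gives q* = 26 and p* = 51.
With the subsidy, sellers receive ps = pb + 18 for each unit, where pb is the price buyers pay.
On the curves, pb = 77 - q and ps = 38 + 0.5q; the wedge ps − pb = 18 gives 38 + 0.5q − (77 - q) = 18, so q' = 38.
Then pb = 77 − 1·38 = 39 and ps = 38 + 0.5·38 = 57.
The subsidy expands output by 38 − 26 = 12 past the efficient level; on those units the gap between marginal cost and willingness to pay runs from 0 up to 18.
DWL = ½ × 18 × 12 = 108.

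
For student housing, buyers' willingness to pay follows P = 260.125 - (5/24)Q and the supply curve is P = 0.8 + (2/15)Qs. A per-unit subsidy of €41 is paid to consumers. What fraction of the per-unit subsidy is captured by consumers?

Pre-subsidy: 260.125 - (5/24)Q = 0.8 + (2/15)Q gives Q* = 759 and P* = 102.
With the rebate, buyers effectively pay Pb = Ps − 41, where Ps is the price sellers receive.
On the curves, Pb = 260.125 - (5/24)Q and Ps = 0.8 + (2/15)Q; the wedge Ps − Pb = 41 gives 0.8 + (2/15)Q − (260.125 - (5/24)Q) = 41, so Q' = 879.
Then Pb = 260.125 − (5/24)·879 = 77 and Ps = 0.8 + (2/15)·879 = 118.
Buyers' price falls by P* − Pb = 102 − 77 = 25; sellers' price rises by Ps − P* = 118 − 102 = 16.
So consumers capture 25/41 = 25/41 of each unit of subsidy.

Consumer share = 25/41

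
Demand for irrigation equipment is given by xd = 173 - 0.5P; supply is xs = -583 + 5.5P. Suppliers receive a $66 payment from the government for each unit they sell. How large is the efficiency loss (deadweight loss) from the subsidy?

Deadweight loss = $998.25

Pre-subsidy: 173 - 0.5P = -583 + 5.5P gives P* = 126, x* = 110.
With the subsidy, sellers receive Ps = Pb + 66 for each unit, where Pb is the price buyers pay.
Supply in terms of Pb becomes xs = -583 + 5.5(Pb + 66) = -220 + 5.5Pb. Setting this equal to demand: 173 - 0.5Pb = -220 + 5.5Pb, so Pb = 65.5.
Sellers receive Ps = 65.5 + 66 = 131.5; x' = 173 − 0.5·65.5 = 140.25.
The subsidy expands output by 140.25 − 110 = 30.25 past the efficient level; on those units the gap between marginal cost and willingness to pay runs from 0 up to 66.
DWL = ½ × 66 × 30.25 = 998.25.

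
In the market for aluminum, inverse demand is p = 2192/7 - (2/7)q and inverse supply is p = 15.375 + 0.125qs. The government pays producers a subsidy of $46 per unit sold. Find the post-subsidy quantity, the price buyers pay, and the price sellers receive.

q' = 837; buyers pay $74; sellers receive $120

Pre-subsidy: 2192/7 - (2/7)q = 15.375 + 0.125q gives q* = 725 and p* = 106.
With the subsidy, sellers receive ps = pb + 46 for each unit, where pb is the price buyers pay.
On the curves, pb = 2192/7 - (2/7)q and ps = 15.375 + 0.125q; the wedge ps − pb = 46 gives 15.375 + 0.125q − (2192/7 - (2/7)q) = 46, so q' = 837.
Then pb = 2192/7 − (2/7)·837 = 74 and ps = 15.375 + 0.125·837 = 120.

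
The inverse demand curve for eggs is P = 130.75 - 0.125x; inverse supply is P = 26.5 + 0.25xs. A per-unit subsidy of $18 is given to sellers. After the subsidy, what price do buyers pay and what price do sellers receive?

Buyers pay $90; sellers receive $108

Pre-subsidy: 130.75 - 0.125x = 26.5 + 0.25x gives x* = 278 and P* = 96.
With the subsidy, sellers receive Ps = Pb + 18 for each unit, where Pb is the price buyers pay.
On the curves, Pb = 130.75 - 0.125x and Ps = 26.5 + 0.25x; the wedge Ps − Pb = 18 gives 26.5 + 0.25x − (130.75 - 0.125x) = 18, so x' = 326.
Then Pb = 130.75 − 0.125·326 = 90 and Ps = 26.5 + 0.25·326 = 108.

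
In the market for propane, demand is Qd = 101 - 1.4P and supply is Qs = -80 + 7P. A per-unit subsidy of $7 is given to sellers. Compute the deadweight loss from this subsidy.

Pre-subsidy: 101 - 1.4P = -80 + 7P gives P* = 905/42, Q* = 425/6.
With the subsidy, sellers receive Ps = Pb + 7 for each unit, where Pb is the price buyers pay.
Supply in terms of Pb becomes Qs = -80 + 7(Pb + 7) = -31 + 7Pb. Setting this equal to demand: 101 - 1.4Pb = -31 + 7Pb, so Pb = 110/7.
Sellers receive Ps = 110/7 + 7 = 159/7; Q' = 101 − 1.4·(110/7) = 79.
The subsidy expands output by 79 − 425/6 = 49/6 past the efficient level; on those units the gap between marginal cost and willingness to pay runs from 0 up to 7.
DWL = ½ × 7 × 49/6 = 343/12.

Deadweight loss = 343/12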